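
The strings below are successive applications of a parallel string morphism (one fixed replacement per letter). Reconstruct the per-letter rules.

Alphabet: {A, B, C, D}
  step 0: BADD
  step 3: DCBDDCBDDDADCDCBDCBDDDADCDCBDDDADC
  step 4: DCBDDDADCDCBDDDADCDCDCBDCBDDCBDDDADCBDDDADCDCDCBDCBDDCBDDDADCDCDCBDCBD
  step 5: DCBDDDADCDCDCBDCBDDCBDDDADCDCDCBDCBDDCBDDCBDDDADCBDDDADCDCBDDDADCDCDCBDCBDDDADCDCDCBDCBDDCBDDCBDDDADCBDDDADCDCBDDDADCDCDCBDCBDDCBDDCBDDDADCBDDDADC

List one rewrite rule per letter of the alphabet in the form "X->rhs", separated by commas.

  step 4 ⇒ step 5: DCBDDDADCDCBDDDADCDCDCBDCBDDCBDDDADCBDDDADCDCDCBDCBDDCBDDDADCDCDCBDCBD ⇒ DC·BD·DDA·DC·DC·DC·B·DC·BD·DC·BD·DDA·DC·DC·DC·B·DC·BD·DC·BD·DC·BD·DDA·DC·BD·DDA·DC·DC·BD·DDA·DC·DC·DC·B·DC·BD·DDA·DC·DC·DC·B·DC·BD·DC·BD·DC·BD·DDA·DC·BD·DDA·DC·DC·BD·DDA·DC·DC·DC·B·DC·BD·DC·BD·DC·BD·DDA·DC·BD·DDA·DC
    A ↦ B
    B ↦ DDA
    C ↦ BD
    D ↦ DC

A->B, B->DDA, C->BD, D->DC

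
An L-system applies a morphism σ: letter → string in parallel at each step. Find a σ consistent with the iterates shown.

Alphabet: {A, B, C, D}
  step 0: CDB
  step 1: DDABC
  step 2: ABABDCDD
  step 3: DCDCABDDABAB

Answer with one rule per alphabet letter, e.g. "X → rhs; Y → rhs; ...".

  step 2 ⇒ step 3: ABABDCDD ⇒ D·C·D·C·AB·DD·AB·AB
    A ↦ D
    B ↦ C
    C ↦ DD
    D ↦ AB

A->D, B->C, C->DD, D->AB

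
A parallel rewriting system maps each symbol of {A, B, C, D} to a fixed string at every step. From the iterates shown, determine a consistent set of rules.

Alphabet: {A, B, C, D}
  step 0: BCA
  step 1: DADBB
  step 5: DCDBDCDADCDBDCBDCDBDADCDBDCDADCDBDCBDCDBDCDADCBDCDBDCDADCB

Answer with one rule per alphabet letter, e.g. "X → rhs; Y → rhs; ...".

  step 0 ⇒ step 1: BCA ⇒ DA·DB·B
    A ↦ B
    B ↦ DA
    C ↦ DB
    D ↦ DC  (constrained at step 1)

A->B, B->DA, C->DB, D->DC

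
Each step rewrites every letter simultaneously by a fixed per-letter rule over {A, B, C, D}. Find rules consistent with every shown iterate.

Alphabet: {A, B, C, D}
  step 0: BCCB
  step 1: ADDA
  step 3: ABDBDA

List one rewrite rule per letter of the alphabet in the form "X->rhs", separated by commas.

  step 0 ⇒ step 1: BCCB ⇒ A·D·D·A
    B ↦ A
    C ↦ D
    A ↦ B  (constrained at step 1)
    D ↦ AC  (constrained at step 1)

A->B, B->A, C->D, D->AC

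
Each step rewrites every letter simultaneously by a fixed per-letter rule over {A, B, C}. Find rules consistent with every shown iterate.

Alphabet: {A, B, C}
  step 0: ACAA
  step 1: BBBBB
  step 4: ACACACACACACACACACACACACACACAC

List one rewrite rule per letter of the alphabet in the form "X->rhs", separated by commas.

A->B, B->AC, C->BB

  step 0 ⇒ step 1: ACAA ⇒ B·BB·B·B
    A ↦ B
    C ↦ BB
    B ↦ AC  (constrained at step 1)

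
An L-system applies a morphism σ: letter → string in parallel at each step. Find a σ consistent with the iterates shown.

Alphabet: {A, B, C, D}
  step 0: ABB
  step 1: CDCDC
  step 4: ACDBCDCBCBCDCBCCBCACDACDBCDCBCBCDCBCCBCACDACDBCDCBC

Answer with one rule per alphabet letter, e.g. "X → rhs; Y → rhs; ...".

  step 0 ⇒ step 1: ABB ⇒ C·DC·DC
    A ↦ C
    B ↦ DC
    C ↦ BC  (constrained at step 1)
    D ↦ ACD  (constrained at step 1)

A->C, B->DC, C->BC, D->ACD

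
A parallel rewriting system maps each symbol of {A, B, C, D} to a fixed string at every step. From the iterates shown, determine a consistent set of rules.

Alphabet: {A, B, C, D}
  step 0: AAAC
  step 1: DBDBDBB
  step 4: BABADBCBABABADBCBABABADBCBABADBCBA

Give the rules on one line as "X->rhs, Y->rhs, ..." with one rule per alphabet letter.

A->DB, B->BA, C->B, D->C

  step 0 ⇒ step 1: AAAC ⇒ DB·DB·DB·B
    A ↦ DB
    C ↦ B
    B ↦ BA  (constrained at step 1)
    D ↦ C  (constrained at step 1)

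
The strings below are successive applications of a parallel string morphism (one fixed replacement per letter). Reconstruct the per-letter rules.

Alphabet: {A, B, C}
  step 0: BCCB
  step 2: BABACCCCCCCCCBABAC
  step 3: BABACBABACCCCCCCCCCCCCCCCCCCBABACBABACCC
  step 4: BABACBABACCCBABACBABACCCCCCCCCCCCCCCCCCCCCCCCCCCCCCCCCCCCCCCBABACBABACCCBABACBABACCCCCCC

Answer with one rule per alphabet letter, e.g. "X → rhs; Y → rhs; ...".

A->BAC, B->BA, C->CC

  step 3 ⇒ step 4: BABACBABACCCCCCCCCCCCCCCCCCCBABACBABACCC ⇒ BA·BAC·BA·BAC·CC·BA·BAC·BA·BAC·CC·CC·CC·CC·CC·CC·CC·CC·CC·CC·CC·CC·CC·CC·CC·CC·CC·CC·CC·BA·BAC·BA·BAC·CC·BA·BAC·BA·BAC·CC·CC·CC
    A ↦ BAC
    B ↦ BA
    C ↦ CC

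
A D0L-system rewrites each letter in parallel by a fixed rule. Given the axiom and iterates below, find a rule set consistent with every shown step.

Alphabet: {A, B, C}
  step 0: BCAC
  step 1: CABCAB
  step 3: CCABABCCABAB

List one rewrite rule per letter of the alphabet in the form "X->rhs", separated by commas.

A->C, B->C, C->AB

  step 0 ⇒ step 1: BCAC ⇒ C·AB·C·AB
    A ↦ C
    B ↦ C
    C ↦ AB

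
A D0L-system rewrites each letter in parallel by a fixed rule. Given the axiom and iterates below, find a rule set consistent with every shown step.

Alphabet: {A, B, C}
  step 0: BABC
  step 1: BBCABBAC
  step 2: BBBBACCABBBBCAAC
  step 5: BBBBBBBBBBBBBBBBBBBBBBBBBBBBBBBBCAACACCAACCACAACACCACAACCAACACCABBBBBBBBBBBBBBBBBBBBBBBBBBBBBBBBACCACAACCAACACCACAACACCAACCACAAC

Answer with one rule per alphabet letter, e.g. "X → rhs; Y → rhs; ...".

A->CA, B->BB, C->AC

  step 1 ⇒ step 2: BBCABBAC ⇒ BB·BB·AC·CA·BB·BB·CA·AC
    A ↦ CA
    B ↦ BB
    C ↦ AC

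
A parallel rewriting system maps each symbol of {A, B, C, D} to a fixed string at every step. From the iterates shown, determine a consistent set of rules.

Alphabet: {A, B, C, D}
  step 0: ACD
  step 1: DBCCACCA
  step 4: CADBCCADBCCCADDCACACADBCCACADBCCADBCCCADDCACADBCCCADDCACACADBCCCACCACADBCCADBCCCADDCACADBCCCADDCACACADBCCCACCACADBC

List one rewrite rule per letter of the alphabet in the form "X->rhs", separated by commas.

A->DBC, B->DD, C->CA, D->CCA

  step 0 ⇒ step 1: ACD ⇒ DBC·CA·CCA
    A ↦ DBC
    C ↦ CA
    D ↦ CCA
    B ↦ DD  (constrained at step 1)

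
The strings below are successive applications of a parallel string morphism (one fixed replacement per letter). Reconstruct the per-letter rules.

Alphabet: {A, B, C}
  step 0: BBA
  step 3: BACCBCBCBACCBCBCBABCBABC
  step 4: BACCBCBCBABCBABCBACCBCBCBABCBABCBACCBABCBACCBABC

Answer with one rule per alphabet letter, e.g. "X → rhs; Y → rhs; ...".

A->CC, B->BA, C->BC

  step 3 ⇒ step 4: BACCBCBCBACCBCBCBABCBABC ⇒ BA·CC·BC·BC·BA·BC·BA·BC·BA·CC·BC·BC·BA·BC·BA·BC·BA·CC·BA·BC·BA·CC·BA·BC
    A ↦ CC
    B ↦ BA
    C ↦ BC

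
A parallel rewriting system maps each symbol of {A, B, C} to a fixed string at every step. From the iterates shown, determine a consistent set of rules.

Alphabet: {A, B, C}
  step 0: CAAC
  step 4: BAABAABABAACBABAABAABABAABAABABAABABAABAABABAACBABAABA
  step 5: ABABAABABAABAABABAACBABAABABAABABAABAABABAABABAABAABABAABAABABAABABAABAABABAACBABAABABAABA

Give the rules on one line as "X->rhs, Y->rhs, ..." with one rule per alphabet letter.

A->BA, B->A, C->ACB

  step 4 ⇒ step 5: BAABAABABAACBABAABAABABAABAABABAABABAABAABABAACBABAABA ⇒ A·BA·BA·A·BA·BA·A·BA·A·BA·BA·ACB·A·BA·A·BA·BA·A·BA·BA·A·BA·A·BA·BA·A·BA·BA·A·BA·A·BA·BA·A·BA·A·BA·BA·A·BA·BA·A·BA·A·BA·BA·ACB·A·BA·A·BA·BA·A·BA
    A ↦ BA
    B ↦ A
    C ↦ ACB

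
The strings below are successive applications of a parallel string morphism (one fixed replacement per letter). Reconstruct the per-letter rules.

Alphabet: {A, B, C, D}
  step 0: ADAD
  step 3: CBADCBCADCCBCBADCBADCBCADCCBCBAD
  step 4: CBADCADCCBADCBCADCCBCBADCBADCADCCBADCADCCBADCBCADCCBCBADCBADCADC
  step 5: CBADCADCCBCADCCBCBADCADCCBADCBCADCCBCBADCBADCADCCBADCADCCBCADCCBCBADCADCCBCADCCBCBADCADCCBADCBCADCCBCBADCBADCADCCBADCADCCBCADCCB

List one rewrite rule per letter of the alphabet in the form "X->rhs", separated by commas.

  step 4 ⇒ step 5: CBADCADCCBADCBCADCCBCBADCBADCADCCBADCADCCBADCBCADCCBCBADCBADCADC ⇒ CB·AD·CA·DC·CB·CA·DC·CB·CB·AD·CA·DC·CB·AD·CB·CA·DC·CB·CB·AD·CB·AD·CA·DC·CB·AD·CA·DC·CB·CA·DC·CB·CB·AD·CA·DC·CB·CA·DC·CB·CB·AD·CA·DC·CB·AD·CB·CA·DC·CB·CB·AD·CB·AD·CA·DC·CB·AD·CA·DC·CB·CA·DC·CB
    A ↦ CA
    B ↦ AD
    C ↦ CB
    D ↦ DC

A->CA, B->AD, C->CB, D->DC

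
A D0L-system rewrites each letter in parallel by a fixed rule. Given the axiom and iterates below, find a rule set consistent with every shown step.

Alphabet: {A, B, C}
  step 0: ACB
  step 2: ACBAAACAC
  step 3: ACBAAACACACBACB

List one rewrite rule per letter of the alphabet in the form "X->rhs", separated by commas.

A->AC, B->AA, C->B

  step 2 ⇒ step 3: ACBAAACAC ⇒ AC·B·AA·AC·AC·AC·B·AC·B
    A ↦ AC
    B ↦ AA
    C ↦ B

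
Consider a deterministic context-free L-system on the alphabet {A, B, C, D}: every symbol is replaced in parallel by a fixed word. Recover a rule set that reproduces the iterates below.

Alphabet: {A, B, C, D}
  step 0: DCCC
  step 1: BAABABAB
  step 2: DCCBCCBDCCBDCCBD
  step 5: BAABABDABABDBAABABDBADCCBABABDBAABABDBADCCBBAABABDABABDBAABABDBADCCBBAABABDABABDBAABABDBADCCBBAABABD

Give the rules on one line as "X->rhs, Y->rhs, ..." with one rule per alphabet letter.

  step 1 ⇒ step 2: BAABABAB ⇒ D·CCB·CCB·D·CCB·D·CCB·D
    A ↦ CCB
    B ↦ D
  step 0 ⇒ step 1: DCCC ⇒ BA·AB·AB·AB
    C ↦ AB
  step 0 ⇒ step 1: DCCC ⇒ BA·AB·AB·AB
    D ↦ BA

A->CCB, B->D, C->AB, D->BA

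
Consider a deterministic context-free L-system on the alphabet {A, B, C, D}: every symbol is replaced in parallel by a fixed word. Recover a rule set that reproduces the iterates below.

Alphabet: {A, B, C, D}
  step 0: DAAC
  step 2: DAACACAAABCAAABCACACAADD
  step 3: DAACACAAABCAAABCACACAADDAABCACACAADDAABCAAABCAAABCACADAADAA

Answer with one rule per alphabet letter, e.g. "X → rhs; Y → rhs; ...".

A->CA, B->ADD, C->AAB, D->DAA

  step 2 ⇒ step 3: DAACACAAABCAAABCACACAADD ⇒ DAA·CA·CA·AAB·CA·AAB·CA·CA·CA·ADD·AAB·CA·CA·CA·ADD·AAB·CA·AAB·CA·AAB·CA·CA·DAA·DAA
    A ↦ CA
    B ↦ ADD
    C ↦ AAB
    D ↦ DAA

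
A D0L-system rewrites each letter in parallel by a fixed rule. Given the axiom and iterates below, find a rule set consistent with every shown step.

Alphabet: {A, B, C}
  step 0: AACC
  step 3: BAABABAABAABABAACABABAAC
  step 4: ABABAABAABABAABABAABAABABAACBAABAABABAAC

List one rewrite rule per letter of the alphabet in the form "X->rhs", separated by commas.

  step 3 ⇒ step 4: BAABABAABAABABAACABABAAC ⇒ A·BA·BA·A·BA·A·BA·BA·A·BA·BA·A·BA·A·BA·BA·AC·BA·A·BA·A·BA·BA·AC
    A ↦ BA
    B ↦ A
    C ↦ AC

A->BA, B->A, C->AC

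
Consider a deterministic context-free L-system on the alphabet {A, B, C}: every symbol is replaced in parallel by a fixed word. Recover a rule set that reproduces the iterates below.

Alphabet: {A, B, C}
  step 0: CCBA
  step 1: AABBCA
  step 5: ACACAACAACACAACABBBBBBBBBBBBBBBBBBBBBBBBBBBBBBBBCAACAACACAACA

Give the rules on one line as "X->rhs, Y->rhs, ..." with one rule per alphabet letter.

A->CA, B->BB, C->A

  step 0 ⇒ step 1: CCBA ⇒ A·A·BB·CA
    A ↦ CA
    B ↦ BB
    C ↦ A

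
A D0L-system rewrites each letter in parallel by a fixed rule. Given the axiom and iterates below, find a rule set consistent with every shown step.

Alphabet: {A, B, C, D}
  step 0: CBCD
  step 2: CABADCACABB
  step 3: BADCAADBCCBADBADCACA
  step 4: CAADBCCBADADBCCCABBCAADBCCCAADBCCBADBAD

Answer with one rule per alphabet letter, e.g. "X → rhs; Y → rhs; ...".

A->AD, B->CA, C->B, D->BCC

  step 3 ⇒ step 4: BADCAADBCCBADBADCACA ⇒ CA·AD·BCC·B·AD·AD·BCC·CA·B·B·CA·AD·BCC·CA·AD·BCC·B·AD·B·AD
    A ↦ AD
    B ↦ CA
    C ↦ B
    D ↦ BCC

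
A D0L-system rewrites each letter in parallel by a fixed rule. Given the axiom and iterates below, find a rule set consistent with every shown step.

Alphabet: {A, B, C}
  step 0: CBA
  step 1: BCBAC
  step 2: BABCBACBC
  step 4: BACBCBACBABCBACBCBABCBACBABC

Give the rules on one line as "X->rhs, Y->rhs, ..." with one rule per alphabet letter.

  step 1 ⇒ step 2: BCBAC ⇒ BA·BC·BA·C·BC
    A ↦ C
    B ↦ BA
    C ↦ BC

A->C, B->BA, C->BC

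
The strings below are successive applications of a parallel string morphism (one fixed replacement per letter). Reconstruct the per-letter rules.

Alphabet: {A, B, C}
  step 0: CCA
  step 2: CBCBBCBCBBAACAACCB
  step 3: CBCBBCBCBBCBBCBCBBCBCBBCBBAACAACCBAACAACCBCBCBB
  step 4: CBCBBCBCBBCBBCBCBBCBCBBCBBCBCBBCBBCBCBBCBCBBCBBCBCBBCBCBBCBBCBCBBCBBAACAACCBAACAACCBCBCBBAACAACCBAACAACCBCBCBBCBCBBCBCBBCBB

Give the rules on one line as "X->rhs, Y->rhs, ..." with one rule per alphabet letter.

A->AAC, B->CBB, C->CB

  step 3 ⇒ step 4: CBCBBCBCBBCBBCBCBBCBCBBCBBAACAACCBAACAACCBCBCBB ⇒ CB·CBB·CB·CBB·CBB·CB·CBB·CB·CBB·CBB·CB·CBB·CBB·CB·CBB·CB·CBB·CBB·CB·CBB·CB·CBB·CBB·CB·CBB·CBB·AAC·AAC·CB·AAC·AAC·CB·CB·CBB·AAC·AAC·CB·AAC·AAC·CB·CB·CBB·CB·CBB·CB·CBB·CBB
    A ↦ AAC
    B ↦ CBB
    C ↦ CB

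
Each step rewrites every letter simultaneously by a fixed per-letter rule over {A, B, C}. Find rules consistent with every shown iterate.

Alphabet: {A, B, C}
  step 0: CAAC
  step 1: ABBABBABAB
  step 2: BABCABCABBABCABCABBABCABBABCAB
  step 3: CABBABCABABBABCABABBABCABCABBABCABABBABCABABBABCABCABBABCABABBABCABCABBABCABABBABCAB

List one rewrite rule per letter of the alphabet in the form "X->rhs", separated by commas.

  step 2 ⇒ step 3: BABCABCABBABCABCABBABCABBABCAB ⇒ CAB·BAB·CAB·AB·BAB·CAB·AB·BAB·CAB·CAB·BAB·CAB·AB·BAB·CAB·AB·BAB·CAB·CAB·BAB·CAB·AB·BAB·CAB·CAB·BAB·CAB·AB·BAB·CAB
    A ↦ BAB
    B ↦ CAB
    C ↦ AB

A->BAB, B->CAB, C->AB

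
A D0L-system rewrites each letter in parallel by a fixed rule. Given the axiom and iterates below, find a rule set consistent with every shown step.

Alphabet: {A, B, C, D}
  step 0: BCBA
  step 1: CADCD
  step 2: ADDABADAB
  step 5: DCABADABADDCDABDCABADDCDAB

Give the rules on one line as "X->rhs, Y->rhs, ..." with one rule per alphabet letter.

  step 1 ⇒ step 2: CADCD ⇒ AD·D·AB·AD·AB
    A ↦ D
    C ↦ AD
    D ↦ AB
  step 0 ⇒ step 1: BCBA ⇒ C·AD·C·D
    B ↦ C

A->D, B->C, C->AD, D->AB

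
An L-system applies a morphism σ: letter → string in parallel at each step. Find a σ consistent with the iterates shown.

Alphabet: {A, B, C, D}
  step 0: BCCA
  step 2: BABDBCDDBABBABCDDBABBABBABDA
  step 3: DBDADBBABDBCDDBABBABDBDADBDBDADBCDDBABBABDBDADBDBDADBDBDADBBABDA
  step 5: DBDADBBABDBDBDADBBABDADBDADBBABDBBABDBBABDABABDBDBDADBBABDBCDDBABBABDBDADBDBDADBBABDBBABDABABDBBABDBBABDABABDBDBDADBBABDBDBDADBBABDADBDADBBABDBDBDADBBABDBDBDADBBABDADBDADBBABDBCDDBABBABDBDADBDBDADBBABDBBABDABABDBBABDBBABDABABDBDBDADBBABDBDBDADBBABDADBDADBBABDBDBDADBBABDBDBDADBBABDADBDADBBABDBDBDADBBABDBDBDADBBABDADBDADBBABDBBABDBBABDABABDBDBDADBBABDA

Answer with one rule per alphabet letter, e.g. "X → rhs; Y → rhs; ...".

  step 2 ⇒ step 3: BABDBCDDBABBABCDDBABBABBABDA ⇒ DB·DA·DB·BAB·DB·CDD·BAB·BAB·DB·DA·DB·DB·DA·DB·CDD·BAB·BAB·DB·DA·DB·DB·DA·DB·DB·DA·DB·BAB·DA
    A ↦ DA
    B ↦ DB
    C ↦ CDD
    D ↦ BAB

A->DA, B->DB, C->CDD, D->BAB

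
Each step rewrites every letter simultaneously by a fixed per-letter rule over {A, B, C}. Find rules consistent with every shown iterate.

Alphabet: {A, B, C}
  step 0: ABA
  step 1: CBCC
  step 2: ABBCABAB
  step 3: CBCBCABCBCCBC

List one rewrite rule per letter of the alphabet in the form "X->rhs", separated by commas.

A->C, B->BC, C->AB

  step 2 ⇒ step 3: ABBCABAB ⇒ C·BC·BC·AB·C·BC·C·BC
    A ↦ C
    B ↦ BC
    C ↦ AB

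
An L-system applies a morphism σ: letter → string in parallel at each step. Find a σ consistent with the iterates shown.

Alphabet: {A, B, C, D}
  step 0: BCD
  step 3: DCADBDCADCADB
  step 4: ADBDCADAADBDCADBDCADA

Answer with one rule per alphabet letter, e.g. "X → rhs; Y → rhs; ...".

  step 3 ⇒ step 4: DCADBDCADCADB ⇒ A·DB·DC·A·DA·A·DB·DC·A·DB·DC·A·DA
    A ↦ DC
    B ↦ DA
    C ↦ DB
    D ↦ A

A->DC, B->DA, C->DB, D->A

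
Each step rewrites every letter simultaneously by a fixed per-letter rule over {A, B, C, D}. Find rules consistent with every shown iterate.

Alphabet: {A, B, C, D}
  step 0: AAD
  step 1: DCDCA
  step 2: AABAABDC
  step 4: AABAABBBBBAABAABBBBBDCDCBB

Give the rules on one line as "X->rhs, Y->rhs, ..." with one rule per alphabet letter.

  step 1 ⇒ step 2: DCDCA ⇒ A·AB·A·AB·DC
    A ↦ DC
    C ↦ AB
    D ↦ A
    B ↦ BB  (constrained at step 2)

A->DC, B->BB, C->AB, D->A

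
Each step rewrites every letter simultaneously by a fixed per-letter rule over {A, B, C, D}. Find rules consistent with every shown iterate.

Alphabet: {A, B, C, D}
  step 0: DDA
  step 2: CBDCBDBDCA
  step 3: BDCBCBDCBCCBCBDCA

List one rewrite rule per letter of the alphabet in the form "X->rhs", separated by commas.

A->CA, B->C, C->BD, D->BC

  step 2 ⇒ step 3: CBDCBDBDCA ⇒ BD·C·BC·BD·C·BC·C·BC·BD·CA
    A ↦ CA
    B ↦ C
    C ↦ BD
    D ↦ BC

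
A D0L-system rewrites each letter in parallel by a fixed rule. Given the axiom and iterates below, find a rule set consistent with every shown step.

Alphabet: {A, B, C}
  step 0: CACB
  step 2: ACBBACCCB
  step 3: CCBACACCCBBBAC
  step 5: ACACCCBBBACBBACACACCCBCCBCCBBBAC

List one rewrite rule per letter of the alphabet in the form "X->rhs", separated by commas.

  step 2 ⇒ step 3: ACBBACCCB ⇒ CC·B·AC·AC·CC·B·B·B·AC
    A ↦ CC
    B ↦ AC
    C ↦ B

A->CC, B->AC, C->B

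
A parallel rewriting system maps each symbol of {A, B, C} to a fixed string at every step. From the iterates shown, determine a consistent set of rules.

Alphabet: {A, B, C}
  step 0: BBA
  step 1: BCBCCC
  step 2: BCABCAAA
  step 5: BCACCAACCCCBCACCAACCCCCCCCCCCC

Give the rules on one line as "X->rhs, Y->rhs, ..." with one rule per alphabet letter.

A->CC, B->BC, C->A

  step 1 ⇒ step 2: BCBCCC ⇒ BC·A·BC·A·A·A
    B ↦ BC
    C ↦ A
  step 0 ⇒ step 1: BBA ⇒ BC·BC·CC
    A ↦ CC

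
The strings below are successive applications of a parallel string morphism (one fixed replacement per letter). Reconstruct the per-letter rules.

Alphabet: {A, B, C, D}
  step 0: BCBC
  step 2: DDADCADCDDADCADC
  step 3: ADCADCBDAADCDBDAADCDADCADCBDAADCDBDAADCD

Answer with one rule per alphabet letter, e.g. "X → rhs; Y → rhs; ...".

A->BDA, B->CCD, C->D, D->ADC

  step 2 ⇒ step 3: DDADCADCDDADCADC ⇒ ADC·ADC·BDA·ADC·D·BDA·ADC·D·ADC·ADC·BDA·ADC·D·BDA·ADC·D
    A ↦ BDA
    C ↦ D
    D ↦ ADC
    B ↦ CCD  (constrained at step 0)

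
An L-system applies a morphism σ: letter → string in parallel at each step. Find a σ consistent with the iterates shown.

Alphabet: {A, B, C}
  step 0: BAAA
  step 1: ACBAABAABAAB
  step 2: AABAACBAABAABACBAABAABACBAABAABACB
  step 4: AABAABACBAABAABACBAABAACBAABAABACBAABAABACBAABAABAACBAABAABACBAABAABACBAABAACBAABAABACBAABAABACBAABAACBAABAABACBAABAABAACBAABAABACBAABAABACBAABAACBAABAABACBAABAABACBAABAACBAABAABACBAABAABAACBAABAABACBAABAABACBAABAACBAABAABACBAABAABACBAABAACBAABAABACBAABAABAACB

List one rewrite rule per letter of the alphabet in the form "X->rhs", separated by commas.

  step 1 ⇒ step 2: ACBAABAABAAB ⇒ AAB·A·ACB·AAB·AAB·ACB·AAB·AAB·ACB·AAB·AAB·ACB
    A ↦ AAB
    B ↦ ACB
    C ↦ A

A->AAB, B->ACB, C->A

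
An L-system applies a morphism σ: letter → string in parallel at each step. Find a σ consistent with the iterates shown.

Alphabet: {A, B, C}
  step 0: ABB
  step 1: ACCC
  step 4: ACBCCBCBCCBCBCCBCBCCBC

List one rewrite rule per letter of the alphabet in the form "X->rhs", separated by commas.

A->AC, B->C, C->BC

  step 0 ⇒ step 1: ABB ⇒ AC·C·C
    A ↦ AC
    B ↦ C
    C ↦ BC  (constrained at step 1)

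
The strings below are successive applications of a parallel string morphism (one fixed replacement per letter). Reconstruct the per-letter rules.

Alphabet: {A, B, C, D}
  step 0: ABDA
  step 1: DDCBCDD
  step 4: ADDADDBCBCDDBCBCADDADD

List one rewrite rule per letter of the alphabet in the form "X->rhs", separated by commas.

  step 0 ⇒ step 1: ABDA ⇒ DD·C·BC·DD
    A ↦ DD
    B ↦ C
    D ↦ BC
    C ↦ A  (constrained at step 1)

A->DD, B->C, C->A, D->BC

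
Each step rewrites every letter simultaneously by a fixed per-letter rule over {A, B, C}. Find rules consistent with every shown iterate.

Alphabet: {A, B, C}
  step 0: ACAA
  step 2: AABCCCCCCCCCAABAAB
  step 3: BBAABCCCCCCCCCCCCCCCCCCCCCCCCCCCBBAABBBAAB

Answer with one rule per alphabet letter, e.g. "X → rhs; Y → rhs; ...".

  step 2 ⇒ step 3: AABCCCCCCCCCAABAAB ⇒ B·B·AAB·CCC·CCC·CCC·CCC·CCC·CCC·CCC·CCC·CCC·B·B·AAB·B·B·AAB
    A ↦ B
    B ↦ AAB
    C ↦ CCC

A->B, B->AAB, C->CCC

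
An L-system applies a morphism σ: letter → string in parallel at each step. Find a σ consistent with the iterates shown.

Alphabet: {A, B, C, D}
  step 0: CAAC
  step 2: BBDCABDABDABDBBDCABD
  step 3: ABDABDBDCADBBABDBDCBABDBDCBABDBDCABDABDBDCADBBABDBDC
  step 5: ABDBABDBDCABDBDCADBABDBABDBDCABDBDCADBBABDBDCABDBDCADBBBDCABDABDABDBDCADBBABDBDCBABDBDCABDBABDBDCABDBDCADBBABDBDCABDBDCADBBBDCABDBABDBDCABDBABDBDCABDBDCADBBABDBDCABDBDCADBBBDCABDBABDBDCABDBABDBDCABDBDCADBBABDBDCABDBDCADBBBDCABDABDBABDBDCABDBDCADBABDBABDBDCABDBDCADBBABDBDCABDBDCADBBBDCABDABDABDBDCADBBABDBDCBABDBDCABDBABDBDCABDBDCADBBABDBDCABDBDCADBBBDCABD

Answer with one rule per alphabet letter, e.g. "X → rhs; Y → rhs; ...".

  step 2 ⇒ step 3: BBDCABDABDABDBBDCABD ⇒ ABD·ABD·BDC·ADB·B·ABD·BDC·B·ABD·BDC·B·ABD·BDC·ABD·ABD·BDC·ADB·B·ABD·BDC
    A ↦ B
    B ↦ ABD
    C ↦ ADB
    D ↦ BDC

A->B, B->ABD, C->ADB, D->BDC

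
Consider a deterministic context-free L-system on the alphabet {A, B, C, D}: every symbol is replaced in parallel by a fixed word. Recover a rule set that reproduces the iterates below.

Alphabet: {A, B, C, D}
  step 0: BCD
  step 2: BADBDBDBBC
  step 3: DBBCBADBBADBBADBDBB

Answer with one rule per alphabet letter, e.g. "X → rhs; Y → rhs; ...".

  step 2 ⇒ step 3: BADBDBDBBC ⇒ DB·BC·BA·DB·BA·DB·BA·DB·DB·B
    A ↦ BC
    B ↦ DB
    C ↦ B
    D ↦ BA

A->BC, B->DB, C->B, D->BA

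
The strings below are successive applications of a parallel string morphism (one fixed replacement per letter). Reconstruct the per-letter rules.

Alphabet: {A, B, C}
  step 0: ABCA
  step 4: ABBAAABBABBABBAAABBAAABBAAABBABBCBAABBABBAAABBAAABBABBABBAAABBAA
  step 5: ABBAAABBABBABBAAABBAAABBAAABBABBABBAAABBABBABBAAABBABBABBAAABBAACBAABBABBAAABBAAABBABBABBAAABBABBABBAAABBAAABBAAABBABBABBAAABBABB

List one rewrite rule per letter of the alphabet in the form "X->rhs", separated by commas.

  step 4 ⇒ step 5: ABBAAABBABBABBAAABBAAABBAAABBABBCBAABBABBAAABBAAABBABBABBAAABBAA ⇒ ABB·A·A·ABB·ABB·ABB·A·A·ABB·A·A·ABB·A·A·ABB·ABB·ABB·A·A·ABB·ABB·ABB·A·A·ABB·ABB·ABB·A·A·ABB·A·A·CB·A·ABB·ABB·A·A·ABB·A·A·ABB·ABB·ABB·A·A·ABB·ABB·ABB·A·A·ABB·A·A·ABB·A·A·ABB·ABB·ABB·A·A·ABB·ABB
    A ↦ ABB
    B ↦ A
    C ↦ CB

A->ABB, B->A, C->CB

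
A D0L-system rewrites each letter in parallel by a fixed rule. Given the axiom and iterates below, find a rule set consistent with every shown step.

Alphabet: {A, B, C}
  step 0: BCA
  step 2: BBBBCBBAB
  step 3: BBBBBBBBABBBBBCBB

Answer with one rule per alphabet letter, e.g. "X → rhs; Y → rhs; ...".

  step 2 ⇒ step 3: BBBBCBBAB ⇒ BB·BB·BB·BB·AB·BB·BB·C·BB
    A ↦ C
    B ↦ BB
    C ↦ AB

A->C, B->BB, C->AB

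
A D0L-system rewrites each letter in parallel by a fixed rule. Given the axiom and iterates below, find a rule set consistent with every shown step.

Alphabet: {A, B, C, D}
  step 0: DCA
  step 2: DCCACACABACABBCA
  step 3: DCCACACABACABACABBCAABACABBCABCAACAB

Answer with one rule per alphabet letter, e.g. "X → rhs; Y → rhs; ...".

A->AB, B->BCA, C->AC, D->DCC

  step 2 ⇒ step 3: DCCACACABACABBCA ⇒ DCC·AC·AC·AB·AC·AB·AC·AB·BCA·AB·AC·AB·BCA·BCA·AC·AB
    A ↦ AB
    B ↦ BCA
    C ↦ AC
    D ↦ DCC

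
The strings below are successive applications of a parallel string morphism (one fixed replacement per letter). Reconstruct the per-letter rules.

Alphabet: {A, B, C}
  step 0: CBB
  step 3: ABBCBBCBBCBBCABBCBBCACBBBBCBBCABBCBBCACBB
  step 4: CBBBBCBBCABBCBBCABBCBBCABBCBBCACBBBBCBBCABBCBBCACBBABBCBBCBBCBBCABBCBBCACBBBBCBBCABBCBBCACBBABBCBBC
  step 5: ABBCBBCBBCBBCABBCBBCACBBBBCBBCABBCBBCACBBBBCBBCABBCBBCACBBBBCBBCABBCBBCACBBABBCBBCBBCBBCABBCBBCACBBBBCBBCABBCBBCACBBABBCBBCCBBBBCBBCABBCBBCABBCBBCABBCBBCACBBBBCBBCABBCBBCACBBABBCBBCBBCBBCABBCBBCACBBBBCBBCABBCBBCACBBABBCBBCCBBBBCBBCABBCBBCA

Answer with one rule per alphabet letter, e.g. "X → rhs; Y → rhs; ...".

  step 4 ⇒ step 5: CBBBBCBBCABBCBBCABBCBBCABBCBBCACBBBBCBBCABBCBBCACBBABBCBBCBBCBBCABBCBBCACBBBBCBBCABBCBBCACBBABBCBBC ⇒ A·BBC·BBC·BBC·BBC·A·BBC·BBC·A·CBB·BBC·BBC·A·BBC·BBC·A·CBB·BBC·BBC·A·BBC·BBC·A·CBB·BBC·BBC·A·BBC·BBC·A·CBB·A·BBC·BBC·BBC·BBC·A·BBC·BBC·A·CBB·BBC·BBC·A·BBC·BBC·A·CBB·A·BBC·BBC·CBB·BBC·BBC·A·BBC·BBC·A·BBC·BBC·A·BBC·BBC·A·CBB·BBC·BBC·A·BBC·BBC·A·CBB·A·BBC·BBC·BBC·BBC·A·BBC·BBC·A·CBB·BBC·BBC·A·BBC·BBC·A·CBB·A·BBC·BBC·CBB·BBC·BBC·A·BBC·BBC·A
    A ↦ CBB
    B ↦ BBC
    C ↦ A

A->CBB, B->BBC, C->A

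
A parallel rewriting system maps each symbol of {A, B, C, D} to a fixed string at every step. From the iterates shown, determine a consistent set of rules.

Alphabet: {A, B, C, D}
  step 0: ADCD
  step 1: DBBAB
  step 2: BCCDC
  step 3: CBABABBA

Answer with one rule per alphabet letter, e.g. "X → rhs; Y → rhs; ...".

  step 2 ⇒ step 3: BCCDC ⇒ C·BA·BA·B·BA
    B ↦ C
    C ↦ BA
    D ↦ B
  step 0 ⇒ step 1: ADCD ⇒ D·B·BA·B
    A ↦ D

A->D, B->C, C->BA, D->B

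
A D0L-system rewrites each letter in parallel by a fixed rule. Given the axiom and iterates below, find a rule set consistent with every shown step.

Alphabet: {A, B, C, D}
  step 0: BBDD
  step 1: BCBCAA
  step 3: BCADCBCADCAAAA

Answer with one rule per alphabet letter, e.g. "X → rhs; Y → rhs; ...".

A->DC, B->BC, C->A, D->A

  step 0 ⇒ step 1: BBDD ⇒ BC·BC·A·A
    B ↦ BC
    D ↦ A
    A ↦ DC  (constrained at step 1)
    C ↦ A  (constrained at step 1)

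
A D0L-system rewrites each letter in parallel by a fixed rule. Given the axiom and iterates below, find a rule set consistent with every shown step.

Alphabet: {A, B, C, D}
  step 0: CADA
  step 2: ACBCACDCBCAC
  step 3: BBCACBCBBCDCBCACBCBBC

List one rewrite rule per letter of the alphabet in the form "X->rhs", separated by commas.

  step 2 ⇒ step 3: ACBCACDCBCAC ⇒ B·BC·AC·BC·B·BC·DC·BC·AC·BC·B·BC
    A ↦ B
    B ↦ AC
    C ↦ BC
    D ↦ DC

A->B, B->AC, C->BC, D->DC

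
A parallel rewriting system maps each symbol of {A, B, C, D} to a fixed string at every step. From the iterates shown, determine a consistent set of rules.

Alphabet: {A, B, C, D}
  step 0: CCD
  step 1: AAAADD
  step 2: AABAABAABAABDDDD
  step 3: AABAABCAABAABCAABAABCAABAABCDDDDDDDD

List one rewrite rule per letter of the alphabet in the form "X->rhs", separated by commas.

  step 2 ⇒ step 3: AABAABAABAABDDDD ⇒ AAB·AAB·C·AAB·AAB·C·AAB·AAB·C·AAB·AAB·C·DD·DD·DD·DD
    A ↦ AAB
    B ↦ C
    D ↦ DD
  step 0 ⇒ step 1: CCD ⇒ AA·AA·DD
    C ↦ AA

A->AAB, B->C, C->AA, D->DD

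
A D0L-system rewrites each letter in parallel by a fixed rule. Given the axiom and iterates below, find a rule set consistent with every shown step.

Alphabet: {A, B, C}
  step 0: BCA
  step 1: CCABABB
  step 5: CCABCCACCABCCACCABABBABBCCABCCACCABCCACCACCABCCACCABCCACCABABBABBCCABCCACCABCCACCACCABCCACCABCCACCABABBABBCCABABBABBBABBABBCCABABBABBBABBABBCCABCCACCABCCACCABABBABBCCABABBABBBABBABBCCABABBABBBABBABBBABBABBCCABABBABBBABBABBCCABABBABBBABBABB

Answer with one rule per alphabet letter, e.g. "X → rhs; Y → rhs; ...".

A->B, B->CCA, C->BAB

  step 0 ⇒ step 1: BCA ⇒ CCA·BAB·B
    A ↦ B
    B ↦ CCA
    C ↦ BAB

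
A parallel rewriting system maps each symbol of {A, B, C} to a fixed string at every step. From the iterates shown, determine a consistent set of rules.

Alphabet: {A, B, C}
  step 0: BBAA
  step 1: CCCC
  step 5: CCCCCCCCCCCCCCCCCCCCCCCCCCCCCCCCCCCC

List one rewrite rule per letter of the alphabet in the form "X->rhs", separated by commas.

  step 0 ⇒ step 1: BBAA ⇒ C·C·C·C
    A ↦ C
    B ↦ C
    C ↦ BAB  (constrained at step 1)

A->C, B->C, C->BAB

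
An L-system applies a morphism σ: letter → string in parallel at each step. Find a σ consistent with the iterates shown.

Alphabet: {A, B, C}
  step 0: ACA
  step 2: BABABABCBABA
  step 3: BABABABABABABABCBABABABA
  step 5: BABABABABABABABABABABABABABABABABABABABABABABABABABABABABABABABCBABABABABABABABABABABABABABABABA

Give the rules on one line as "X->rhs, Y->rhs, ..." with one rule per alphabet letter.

A->BA, B->BA, C->BC

  step 2 ⇒ step 3: BABABABCBABA ⇒ BA·BA·BA·BA·BA·BA·BA·BC·BA·BA·BA·BA
    A ↦ BA
    B ↦ BA
    C ↦ BC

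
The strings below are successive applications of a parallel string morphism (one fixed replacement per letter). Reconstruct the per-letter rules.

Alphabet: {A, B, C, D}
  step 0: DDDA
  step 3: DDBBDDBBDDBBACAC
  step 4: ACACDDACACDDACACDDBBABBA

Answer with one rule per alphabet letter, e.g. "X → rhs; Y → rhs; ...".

  step 3 ⇒ step 4: DDBBDDBBDDBBACAC ⇒ AC·AC·D·D·AC·AC·D·D·AC·AC·D·D·BB·A·BB·A
    A ↦ BB
    B ↦ D
    C ↦ A
    D ↦ AC

A->BB, B->D, C->A, D->AC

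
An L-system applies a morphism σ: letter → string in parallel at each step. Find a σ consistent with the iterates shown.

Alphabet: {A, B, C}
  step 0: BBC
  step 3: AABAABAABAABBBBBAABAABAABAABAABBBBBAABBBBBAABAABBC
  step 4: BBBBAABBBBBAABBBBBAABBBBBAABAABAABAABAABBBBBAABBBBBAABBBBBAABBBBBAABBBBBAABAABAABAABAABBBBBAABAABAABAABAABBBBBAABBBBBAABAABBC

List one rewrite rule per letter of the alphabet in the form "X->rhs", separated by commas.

A->BB, B->AAB, C->BC

  step 3 ⇒ step 4: AABAABAABAABBBBBAABAABAABAABAABBBBBAABBBBBAABAABBC ⇒ BB·BB·AAB·BB·BB·AAB·BB·BB·AAB·BB·BB·AAB·AAB·AAB·AAB·AAB·BB·BB·AAB·BB·BB·AAB·BB·BB·AAB·BB·BB·AAB·BB·BB·AAB·AAB·AAB·AAB·AAB·BB·BB·AAB·AAB·AAB·AAB·AAB·BB·BB·AAB·BB·BB·AAB·AAB·BC
    A ↦ BB
    B ↦ AAB
    C ↦ BC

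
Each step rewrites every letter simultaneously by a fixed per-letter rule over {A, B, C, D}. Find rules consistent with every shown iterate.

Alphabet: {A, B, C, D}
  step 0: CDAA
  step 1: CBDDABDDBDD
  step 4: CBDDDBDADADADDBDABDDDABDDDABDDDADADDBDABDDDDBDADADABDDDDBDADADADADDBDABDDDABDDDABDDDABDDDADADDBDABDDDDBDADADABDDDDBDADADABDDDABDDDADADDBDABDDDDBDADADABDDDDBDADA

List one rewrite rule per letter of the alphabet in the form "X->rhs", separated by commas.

A->BDD, B->DDB, C->CBD, D->DA

  step 0 ⇒ step 1: CDAA ⇒ CBD·DA·BDD·BDD
    A ↦ BDD
    C ↦ CBD
    D ↦ DA
    B ↦ DDB  (constrained at step 1)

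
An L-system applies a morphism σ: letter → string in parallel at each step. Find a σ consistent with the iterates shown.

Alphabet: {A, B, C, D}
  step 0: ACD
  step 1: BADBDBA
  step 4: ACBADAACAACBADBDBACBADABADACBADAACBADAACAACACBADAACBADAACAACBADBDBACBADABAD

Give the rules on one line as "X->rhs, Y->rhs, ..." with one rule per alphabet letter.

A->BAD, B->AC, C->BDB, D->A

  step 0 ⇒ step 1: ACD ⇒ BAD·BDB·A
    A ↦ BAD
    C ↦ BDB
    D ↦ A
    B ↦ AC  (constrained at step 1)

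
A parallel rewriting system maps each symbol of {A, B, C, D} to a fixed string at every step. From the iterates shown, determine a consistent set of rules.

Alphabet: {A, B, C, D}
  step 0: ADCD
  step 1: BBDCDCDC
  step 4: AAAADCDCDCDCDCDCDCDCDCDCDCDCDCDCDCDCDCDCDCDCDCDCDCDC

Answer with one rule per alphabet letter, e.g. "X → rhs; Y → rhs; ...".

A->BB, B->A, C->DC, D->DC

  step 0 ⇒ step 1: ADCD ⇒ BB·DC·DC·DC
    A ↦ BB
    C ↦ DC
    D ↦ DC
    B ↦ A  (constrained at step 1)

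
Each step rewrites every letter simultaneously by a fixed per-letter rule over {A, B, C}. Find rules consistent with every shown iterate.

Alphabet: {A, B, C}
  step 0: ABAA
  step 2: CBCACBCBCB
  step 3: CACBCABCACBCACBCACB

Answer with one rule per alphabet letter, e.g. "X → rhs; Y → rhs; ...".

A->B, B->CB, C->CA

  step 2 ⇒ step 3: CBCACBCBCB ⇒ CA·CB·CA·B·CA·CB·CA·CB·CA·CB
    A ↦ B
    B ↦ CB
    C ↦ CA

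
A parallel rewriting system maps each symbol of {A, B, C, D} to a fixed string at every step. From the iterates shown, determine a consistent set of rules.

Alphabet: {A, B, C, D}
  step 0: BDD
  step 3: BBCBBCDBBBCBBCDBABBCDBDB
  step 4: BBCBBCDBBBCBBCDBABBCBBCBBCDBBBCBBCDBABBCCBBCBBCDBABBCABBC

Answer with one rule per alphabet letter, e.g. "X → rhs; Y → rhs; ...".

  step 3 ⇒ step 4: BBCBBCDBBBCBBCDBABBCDBDB ⇒ BBC·BBC·DB·BBC·BBC·DB·A·BBC·BBC·BBC·DB·BBC·BBC·DB·A·BBC·C·BBC·BBC·DB·A·BBC·A·BBC
    A ↦ C
    B ↦ BBC
    C ↦ DB
    D ↦ A

A->C, B->BBC, C->DB, D->A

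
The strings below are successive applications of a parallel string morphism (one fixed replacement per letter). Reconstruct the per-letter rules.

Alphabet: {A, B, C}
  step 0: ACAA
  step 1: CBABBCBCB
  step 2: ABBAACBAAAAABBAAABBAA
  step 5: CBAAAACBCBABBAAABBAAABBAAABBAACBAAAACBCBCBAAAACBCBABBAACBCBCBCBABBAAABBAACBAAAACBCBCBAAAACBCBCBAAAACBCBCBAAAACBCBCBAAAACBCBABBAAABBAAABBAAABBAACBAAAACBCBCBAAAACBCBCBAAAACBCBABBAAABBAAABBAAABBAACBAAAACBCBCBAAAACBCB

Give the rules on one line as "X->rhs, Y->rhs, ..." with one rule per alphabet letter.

A->CB, B->AA, C->ABB

  step 1 ⇒ step 2: CBABBCBCB ⇒ ABB·AA·CB·AA·AA·ABB·AA·ABB·AA
    A ↦ CB
    B ↦ AA
    C ↦ ABB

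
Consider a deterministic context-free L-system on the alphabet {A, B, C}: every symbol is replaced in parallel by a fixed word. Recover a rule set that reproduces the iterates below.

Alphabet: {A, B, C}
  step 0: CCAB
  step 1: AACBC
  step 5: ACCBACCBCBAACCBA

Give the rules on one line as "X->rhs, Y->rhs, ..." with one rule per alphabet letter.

A->CB, B->C, C->A

  step 0 ⇒ step 1: CCAB ⇒ A·A·CB·C
    A ↦ CB
    B ↦ C
    C ↦ A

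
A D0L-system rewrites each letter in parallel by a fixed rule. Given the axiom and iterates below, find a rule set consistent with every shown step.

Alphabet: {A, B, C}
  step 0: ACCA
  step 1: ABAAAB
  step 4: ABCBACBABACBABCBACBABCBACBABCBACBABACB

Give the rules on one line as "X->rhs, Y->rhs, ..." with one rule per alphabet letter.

  step 0 ⇒ step 1: ACCA ⇒ AB·A·A·AB
    A ↦ AB
    C ↦ A
    B ↦ CB  (constrained at step 1)

A->AB, B->CB, C->A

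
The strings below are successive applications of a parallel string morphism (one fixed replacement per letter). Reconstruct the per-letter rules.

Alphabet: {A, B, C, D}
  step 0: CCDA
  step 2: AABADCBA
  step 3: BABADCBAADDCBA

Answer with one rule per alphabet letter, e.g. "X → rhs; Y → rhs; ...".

A->BA, B->DC, C->D, D->A

  step 2 ⇒ step 3: AABADCBA ⇒ BA·BA·DC·BA·A·D·DC·BA
    A ↦ BA
    B ↦ DC
    C ↦ D
    D ↦ A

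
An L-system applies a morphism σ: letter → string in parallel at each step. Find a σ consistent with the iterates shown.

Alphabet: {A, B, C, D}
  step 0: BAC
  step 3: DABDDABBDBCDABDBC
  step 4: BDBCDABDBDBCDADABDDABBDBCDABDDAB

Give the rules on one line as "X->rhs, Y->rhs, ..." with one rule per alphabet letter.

  step 3 ⇒ step 4: DABDDABBDBCDABDBC ⇒ BD·BC·DA·BD·BD·BC·DA·DA·BD·DA·B·BD·BC·DA·BD·DA·B
    A ↦ BC
    B ↦ DA
    C ↦ B
    D ↦ BD

A->BC, B->DA, C->B, D->BD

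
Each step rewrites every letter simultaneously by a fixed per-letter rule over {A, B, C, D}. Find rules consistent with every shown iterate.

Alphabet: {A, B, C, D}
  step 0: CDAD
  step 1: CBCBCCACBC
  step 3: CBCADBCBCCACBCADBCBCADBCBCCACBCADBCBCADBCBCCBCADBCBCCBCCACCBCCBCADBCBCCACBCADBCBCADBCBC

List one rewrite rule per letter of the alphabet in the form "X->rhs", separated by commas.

  step 0 ⇒ step 1: CDAD ⇒ CBC·BC·CAC·BC
    A ↦ CAC
    C ↦ CBC
    D ↦ BC
    B ↦ ADB  (constrained at step 1)

A->CAC, B->ADB, C->CBC, D->BC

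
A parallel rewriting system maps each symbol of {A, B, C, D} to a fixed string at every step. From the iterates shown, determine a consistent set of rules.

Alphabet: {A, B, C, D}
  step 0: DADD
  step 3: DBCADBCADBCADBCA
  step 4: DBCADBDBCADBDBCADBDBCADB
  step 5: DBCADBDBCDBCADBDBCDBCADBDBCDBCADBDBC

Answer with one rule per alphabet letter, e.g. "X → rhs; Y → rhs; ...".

  step 4 ⇒ step 5: DBCADBDBCADBDBCADBDBCADB ⇒ DB·C·A·DB·DB·C·DB·C·A·DB·DB·C·DB·C·A·DB·DB·C·DB·C·A·DB·DB·C
    A ↦ DB
    B ↦ C
    C ↦ A
    D ↦ DB

A->DB, B->C, C->A, D->DB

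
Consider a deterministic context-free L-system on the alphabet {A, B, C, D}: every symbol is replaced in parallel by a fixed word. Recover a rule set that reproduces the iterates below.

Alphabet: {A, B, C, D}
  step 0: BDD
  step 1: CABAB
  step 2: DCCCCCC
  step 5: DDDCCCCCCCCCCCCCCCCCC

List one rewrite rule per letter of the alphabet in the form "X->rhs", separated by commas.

  step 1 ⇒ step 2: CABAB ⇒ D·CC·C·CC·C
    A ↦ CC
    B ↦ C
    C ↦ D
  step 0 ⇒ step 1: BDD ⇒ C·AB·AB
    D ↦ AB

A->CC, B->C, C->D, D->AB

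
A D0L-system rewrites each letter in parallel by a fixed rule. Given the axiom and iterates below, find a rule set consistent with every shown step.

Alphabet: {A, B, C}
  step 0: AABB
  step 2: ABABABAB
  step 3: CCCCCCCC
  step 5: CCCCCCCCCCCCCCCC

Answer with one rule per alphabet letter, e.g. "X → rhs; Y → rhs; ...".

  step 2 ⇒ step 3: ABABABAB ⇒ C·C·C·C·C·C·C·C
    A ↦ C
    B ↦ C
    C ↦ AB  (constrained at step 3)

A->C, B->C, C->AB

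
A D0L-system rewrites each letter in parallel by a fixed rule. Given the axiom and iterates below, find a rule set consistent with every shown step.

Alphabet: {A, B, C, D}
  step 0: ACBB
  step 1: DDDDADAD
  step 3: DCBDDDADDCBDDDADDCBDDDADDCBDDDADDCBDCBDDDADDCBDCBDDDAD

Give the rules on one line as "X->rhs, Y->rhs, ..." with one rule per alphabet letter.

A->D, B->AD, C->DDD, D->DCB

  step 0 ⇒ step 1: ACBB ⇒ D·DDD·AD·AD
    A ↦ D
    B ↦ AD
    C ↦ DDD
    D ↦ DCB  (constrained at step 1)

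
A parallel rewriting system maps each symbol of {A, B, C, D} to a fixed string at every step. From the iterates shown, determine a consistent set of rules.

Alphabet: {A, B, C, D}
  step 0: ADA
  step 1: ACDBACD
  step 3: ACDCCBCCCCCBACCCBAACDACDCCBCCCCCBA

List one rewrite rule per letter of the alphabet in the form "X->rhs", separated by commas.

A->ACD, B->CBA, C->CC, D->B

  step 0 ⇒ step 1: ADA ⇒ ACD·B·ACD
    A ↦ ACD
    D ↦ B
    B ↦ CBA  (constrained at step 1)
    C ↦ CC  (constrained at step 1)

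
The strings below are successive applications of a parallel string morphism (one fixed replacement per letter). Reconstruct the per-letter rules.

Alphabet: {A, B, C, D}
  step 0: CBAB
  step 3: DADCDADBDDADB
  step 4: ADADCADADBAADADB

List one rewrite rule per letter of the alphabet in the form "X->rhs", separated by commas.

  step 3 ⇒ step 4: DADCDADBDDADB ⇒ A·D·A·DC·A·D·A·DB·A·A·D·A·DB
    A ↦ D
    B ↦ DB
    C ↦ DC
    D ↦ A

A->D, B->DB, C->DC, D->A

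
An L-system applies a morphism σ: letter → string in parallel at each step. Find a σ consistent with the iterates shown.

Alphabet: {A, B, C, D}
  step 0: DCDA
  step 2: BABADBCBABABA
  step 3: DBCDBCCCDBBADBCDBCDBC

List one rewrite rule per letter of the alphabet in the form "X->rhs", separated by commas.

A->C, B->DB, C->BA, D->CC

  step 2 ⇒ step 3: BABADBCBABABA ⇒ DB·C·DB·C·CC·DB·BA·DB·C·DB·C·DB·C
    A ↦ C
    B ↦ DB
    C ↦ BA
    D ↦ CC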